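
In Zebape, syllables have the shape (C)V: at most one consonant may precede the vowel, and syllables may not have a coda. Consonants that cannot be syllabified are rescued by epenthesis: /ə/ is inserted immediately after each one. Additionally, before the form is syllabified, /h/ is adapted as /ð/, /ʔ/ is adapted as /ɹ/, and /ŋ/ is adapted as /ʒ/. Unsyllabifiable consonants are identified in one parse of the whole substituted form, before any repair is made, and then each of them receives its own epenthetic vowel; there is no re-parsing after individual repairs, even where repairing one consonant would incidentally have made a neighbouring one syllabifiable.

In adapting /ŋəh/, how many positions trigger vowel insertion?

After substitution the input is /ʒəð/.
The unsyllabifiable consonants are /ð/; each receives one epenthetic vowel.

1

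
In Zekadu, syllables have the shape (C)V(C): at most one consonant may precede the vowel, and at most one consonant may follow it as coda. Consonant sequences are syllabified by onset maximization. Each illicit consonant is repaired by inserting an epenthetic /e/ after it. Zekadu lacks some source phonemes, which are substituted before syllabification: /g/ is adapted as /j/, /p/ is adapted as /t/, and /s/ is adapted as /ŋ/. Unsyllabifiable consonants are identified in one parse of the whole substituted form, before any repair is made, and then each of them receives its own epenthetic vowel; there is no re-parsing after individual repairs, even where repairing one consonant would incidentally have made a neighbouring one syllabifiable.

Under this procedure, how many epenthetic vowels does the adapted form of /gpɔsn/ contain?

After substitution the input is /jtɔŋn/.
The unsyllabifiable consonants are /j/, /n/; each receives one epenthetic vowel.

2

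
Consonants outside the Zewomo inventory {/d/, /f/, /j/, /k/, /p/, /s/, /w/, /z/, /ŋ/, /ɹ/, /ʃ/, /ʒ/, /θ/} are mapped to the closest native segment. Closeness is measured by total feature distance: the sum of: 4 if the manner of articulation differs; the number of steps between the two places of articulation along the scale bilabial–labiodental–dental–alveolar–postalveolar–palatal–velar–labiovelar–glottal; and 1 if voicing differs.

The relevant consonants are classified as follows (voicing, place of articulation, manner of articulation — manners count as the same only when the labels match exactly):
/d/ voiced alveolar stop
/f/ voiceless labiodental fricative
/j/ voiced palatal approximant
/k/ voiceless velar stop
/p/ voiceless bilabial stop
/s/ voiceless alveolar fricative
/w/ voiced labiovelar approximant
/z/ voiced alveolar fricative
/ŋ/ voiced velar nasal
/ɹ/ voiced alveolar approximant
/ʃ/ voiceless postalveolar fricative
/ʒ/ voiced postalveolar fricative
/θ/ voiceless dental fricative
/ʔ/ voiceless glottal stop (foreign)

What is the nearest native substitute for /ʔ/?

k

/k/ is closest: same manner (stop), place distance 2 (glottal→velar), same voicing; total 2. Next closest is /d/ at distance 6.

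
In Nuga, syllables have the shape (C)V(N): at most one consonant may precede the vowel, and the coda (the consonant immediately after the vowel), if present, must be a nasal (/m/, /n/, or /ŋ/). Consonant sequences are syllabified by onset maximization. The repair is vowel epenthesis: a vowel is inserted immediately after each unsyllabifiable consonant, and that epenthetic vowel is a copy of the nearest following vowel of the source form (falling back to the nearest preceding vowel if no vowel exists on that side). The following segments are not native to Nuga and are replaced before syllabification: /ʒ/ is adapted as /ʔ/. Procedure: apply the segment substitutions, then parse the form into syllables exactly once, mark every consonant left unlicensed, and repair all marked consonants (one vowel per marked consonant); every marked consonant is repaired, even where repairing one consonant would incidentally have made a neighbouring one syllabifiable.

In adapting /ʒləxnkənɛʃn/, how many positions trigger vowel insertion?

After substitution the input is /ʔləxnkənɛʃn/.
The unsyllabifiable consonants are /ʔ/, /x/, /n/, /ʃ/, /n/; each receives one epenthetic vowel.

5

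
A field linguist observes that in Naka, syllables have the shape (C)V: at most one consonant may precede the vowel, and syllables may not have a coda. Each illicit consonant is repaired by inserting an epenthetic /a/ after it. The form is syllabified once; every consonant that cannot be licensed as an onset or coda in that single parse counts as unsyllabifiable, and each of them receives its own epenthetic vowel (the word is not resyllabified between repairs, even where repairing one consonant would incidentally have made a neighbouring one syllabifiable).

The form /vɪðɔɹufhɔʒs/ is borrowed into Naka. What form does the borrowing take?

Under (C)V, the unsyllabifiable consonants are /f/, /ʒ/, /s/ (no codas are permitted; onsets are limited to one consonant).
Epenthesis after each stranded consonant: /f/ → /fa/, /ʒ/ → /ʒa/, /s/ → /sa/.

vɪðɔɹufahɔʒasa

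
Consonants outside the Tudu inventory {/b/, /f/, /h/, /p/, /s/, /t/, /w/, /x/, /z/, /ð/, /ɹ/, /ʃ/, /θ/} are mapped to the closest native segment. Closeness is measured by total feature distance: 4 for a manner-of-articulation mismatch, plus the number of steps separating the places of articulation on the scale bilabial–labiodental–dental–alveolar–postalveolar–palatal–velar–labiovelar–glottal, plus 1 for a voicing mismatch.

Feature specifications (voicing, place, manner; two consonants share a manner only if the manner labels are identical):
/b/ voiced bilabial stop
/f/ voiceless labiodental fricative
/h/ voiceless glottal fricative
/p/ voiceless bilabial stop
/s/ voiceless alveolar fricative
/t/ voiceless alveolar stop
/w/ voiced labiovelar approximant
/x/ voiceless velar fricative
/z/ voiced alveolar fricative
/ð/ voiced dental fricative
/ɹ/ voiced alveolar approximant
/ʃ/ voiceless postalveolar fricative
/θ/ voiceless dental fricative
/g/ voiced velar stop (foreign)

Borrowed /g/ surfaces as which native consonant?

/t/ is closest: same manner (stop), place distance 3 (velar→alveolar), voicing differs (+1); total 4. Next closest is /w/ at distance 5.

t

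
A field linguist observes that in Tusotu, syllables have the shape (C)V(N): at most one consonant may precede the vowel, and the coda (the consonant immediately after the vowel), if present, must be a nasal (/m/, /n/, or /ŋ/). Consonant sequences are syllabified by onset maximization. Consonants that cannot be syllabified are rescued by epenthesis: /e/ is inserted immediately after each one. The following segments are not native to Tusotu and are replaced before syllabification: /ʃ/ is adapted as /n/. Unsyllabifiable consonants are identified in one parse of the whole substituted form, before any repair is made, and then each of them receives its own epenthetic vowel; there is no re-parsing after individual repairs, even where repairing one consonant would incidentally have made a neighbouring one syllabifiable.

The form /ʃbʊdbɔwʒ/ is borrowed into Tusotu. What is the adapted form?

nebʊdebɔweʒe

Substitution: /ʃ/ → /n/, giving /nbʊdbɔwʒ/.
The consonants /n/, /d/, /w/, /ʒ/ cannot be parsed into a legal (C)V(N) syllable (only a nasal (/m/, /n/, or /ŋ/) is licensed in coda position; onsets are limited to one consonant).
Inserting the epenthetic vowel yields /n/ → /ne/, /d/ → /de/, /w/ → /we/, /ʒ/ → /ʒe/.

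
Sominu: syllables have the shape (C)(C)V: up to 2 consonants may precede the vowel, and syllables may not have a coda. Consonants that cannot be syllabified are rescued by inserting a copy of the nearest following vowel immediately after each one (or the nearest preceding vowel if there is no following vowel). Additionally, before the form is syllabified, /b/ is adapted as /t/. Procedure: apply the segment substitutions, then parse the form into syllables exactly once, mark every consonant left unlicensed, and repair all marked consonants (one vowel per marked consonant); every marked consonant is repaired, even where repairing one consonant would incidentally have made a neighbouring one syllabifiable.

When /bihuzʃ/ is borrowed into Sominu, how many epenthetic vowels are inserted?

2

After substitution the input is /tihuzʃ/.
The unsyllabifiable consonants are /z/, /ʃ/; each receives one epenthetic vowel.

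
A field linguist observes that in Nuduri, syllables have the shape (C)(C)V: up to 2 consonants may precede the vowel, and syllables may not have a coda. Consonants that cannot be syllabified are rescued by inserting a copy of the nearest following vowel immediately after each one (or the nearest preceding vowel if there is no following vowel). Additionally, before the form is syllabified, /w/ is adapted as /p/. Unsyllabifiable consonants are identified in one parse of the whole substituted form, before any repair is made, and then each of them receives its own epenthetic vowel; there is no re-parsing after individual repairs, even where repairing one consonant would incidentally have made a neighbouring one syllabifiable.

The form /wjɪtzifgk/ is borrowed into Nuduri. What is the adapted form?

pjɪtzifigiki

Substitution: /w/ → /p/, giving /pjɪtzifgk/.
Syllabifying with onset maximization leaves /f/, /g/, /k/ stranded (no codas are permitted; onsets may contain at most 2 consonants).
Epenthesis after each stranded consonant: /f/ → /fi/, /g/ → /gi/, /k/ → /ki/.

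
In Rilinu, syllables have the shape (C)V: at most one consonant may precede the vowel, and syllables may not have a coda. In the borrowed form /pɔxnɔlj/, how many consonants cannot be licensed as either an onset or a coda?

3

Under (C)V, the unsyllabifiable consonants are /x/, /l/, /j/ (no codas are permitted; onsets are limited to one consonant).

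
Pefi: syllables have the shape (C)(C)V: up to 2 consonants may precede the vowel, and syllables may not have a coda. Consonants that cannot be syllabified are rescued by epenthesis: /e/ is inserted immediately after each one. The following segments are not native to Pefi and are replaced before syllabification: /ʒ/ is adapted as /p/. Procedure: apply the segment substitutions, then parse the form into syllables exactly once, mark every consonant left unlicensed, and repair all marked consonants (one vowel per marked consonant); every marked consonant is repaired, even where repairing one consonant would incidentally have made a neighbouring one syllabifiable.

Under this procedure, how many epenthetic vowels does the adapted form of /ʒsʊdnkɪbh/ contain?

After substitution the input is /psʊdnkɪbh/.
The unsyllabifiable consonants are /d/, /b/, /h/; each receives one epenthetic vowel.

3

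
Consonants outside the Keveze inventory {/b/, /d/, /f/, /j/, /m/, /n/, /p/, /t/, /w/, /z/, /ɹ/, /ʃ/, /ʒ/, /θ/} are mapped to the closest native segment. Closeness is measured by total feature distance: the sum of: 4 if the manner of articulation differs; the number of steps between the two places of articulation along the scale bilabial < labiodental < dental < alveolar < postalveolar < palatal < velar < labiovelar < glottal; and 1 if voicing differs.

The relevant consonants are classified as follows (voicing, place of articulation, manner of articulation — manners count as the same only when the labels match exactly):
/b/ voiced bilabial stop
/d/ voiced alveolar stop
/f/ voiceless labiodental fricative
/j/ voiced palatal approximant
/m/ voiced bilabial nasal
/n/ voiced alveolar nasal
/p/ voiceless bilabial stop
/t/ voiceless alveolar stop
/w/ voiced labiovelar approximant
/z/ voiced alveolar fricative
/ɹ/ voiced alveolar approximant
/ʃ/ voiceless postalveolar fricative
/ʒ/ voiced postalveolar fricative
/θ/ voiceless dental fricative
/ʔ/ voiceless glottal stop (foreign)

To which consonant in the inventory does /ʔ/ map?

/t/ is closest: same manner (stop), place distance 5 (glottal→alveolar), same voicing; total 5. Next closest is /d/ at distance 6.

t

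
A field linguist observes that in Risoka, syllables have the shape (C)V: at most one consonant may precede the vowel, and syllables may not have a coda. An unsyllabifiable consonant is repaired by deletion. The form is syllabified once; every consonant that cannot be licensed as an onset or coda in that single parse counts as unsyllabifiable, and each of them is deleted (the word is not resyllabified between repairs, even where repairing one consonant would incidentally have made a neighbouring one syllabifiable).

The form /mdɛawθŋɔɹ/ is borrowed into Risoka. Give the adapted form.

dɛaŋɔ

The consonants /m/, /w/, /θ/, /ɹ/ cannot be parsed into a legal (C)V syllable (no codas are permitted; onsets are limited to one consonant).
Each unlicensed consonant is deleted: /m/, /w/, /θ/, /ɹ/.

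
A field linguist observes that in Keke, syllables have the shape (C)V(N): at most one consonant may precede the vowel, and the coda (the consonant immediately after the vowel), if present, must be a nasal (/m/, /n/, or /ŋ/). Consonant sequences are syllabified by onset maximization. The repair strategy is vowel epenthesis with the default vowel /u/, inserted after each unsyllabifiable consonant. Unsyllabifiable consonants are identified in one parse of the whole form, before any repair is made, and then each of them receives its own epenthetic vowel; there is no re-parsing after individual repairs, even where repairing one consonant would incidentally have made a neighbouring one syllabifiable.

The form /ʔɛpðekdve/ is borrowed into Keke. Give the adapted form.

ʔɛpuðekuduve

Syllabifying with onset maximization leaves /p/, /k/, /d/ stranded (only a nasal (/m/, /n/, or /ŋ/) is licensed in coda position; onsets are limited to one consonant).
Inserting the epenthetic vowel yields /p/ → /pu/, /k/ → /ku/, /d/ → /du/.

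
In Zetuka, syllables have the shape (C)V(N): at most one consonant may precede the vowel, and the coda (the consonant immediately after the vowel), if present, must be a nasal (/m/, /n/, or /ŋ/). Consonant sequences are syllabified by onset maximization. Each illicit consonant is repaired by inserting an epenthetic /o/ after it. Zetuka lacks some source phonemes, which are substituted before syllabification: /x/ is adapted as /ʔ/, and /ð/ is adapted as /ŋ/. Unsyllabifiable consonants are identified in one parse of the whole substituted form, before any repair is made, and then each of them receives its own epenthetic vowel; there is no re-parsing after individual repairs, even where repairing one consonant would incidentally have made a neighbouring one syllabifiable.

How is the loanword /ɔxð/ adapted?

ɔʔoŋo

Substitution: /x/ → /ʔ/, /ð/ → /ŋ/, giving /ɔʔŋ/.
Syllabifying with onset maximization leaves /ʔ/, /ŋ/ stranded (only a nasal (/m/, /n/, or /ŋ/) is licensed in coda position; onsets are limited to one consonant).
Inserting the epenthetic vowel yields /ʔ/ → /ʔo/, /ŋ/ → /ŋo/.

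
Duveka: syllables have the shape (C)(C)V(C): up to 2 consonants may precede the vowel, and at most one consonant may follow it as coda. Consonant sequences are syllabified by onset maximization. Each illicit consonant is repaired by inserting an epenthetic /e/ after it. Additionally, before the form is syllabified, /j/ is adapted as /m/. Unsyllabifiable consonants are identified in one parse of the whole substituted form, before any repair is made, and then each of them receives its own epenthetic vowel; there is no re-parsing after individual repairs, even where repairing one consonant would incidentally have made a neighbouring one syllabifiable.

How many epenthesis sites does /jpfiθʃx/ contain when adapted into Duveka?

3

After substitution the input is /mpfiθʃx/.
The unsyllabifiable consonants are /m/, /ʃ/, /x/; each receives one epenthetic vowel.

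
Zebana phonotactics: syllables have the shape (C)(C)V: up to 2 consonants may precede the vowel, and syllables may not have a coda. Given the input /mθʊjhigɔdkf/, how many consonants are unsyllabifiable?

3

Syllabifying with onset maximization leaves /d/, /k/, /f/ stranded (no codas are permitted; onsets may contain at most 2 consonants).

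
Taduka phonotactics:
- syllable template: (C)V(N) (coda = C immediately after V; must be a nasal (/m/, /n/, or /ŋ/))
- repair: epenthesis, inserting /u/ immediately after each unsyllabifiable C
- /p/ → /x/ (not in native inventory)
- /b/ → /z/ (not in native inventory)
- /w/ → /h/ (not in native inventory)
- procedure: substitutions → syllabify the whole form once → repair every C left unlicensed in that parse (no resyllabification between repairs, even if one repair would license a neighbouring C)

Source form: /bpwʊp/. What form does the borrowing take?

zuxuhʊxu

Substitution: /b/ → /z/, /p/ → /x/, /w/ → /h/, giving /zxhʊx/.
Syllabifying with onset maximization leaves /z/, /x/, /x/ stranded (only a nasal (/m/, /n/, or /ŋ/) is licensed in coda position; onsets are limited to one consonant).
Epenthesis after each stranded consonant: /z/ → /zu/, /x/ → /xu/, /x/ → /xu/.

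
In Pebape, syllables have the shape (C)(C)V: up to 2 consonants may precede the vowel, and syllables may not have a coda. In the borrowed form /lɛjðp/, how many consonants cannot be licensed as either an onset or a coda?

The consonants /j/, /ð/, /p/ cannot be parsed into a legal (C)(C)V syllable (no codas are permitted; onsets may contain at most 2 consonants).

3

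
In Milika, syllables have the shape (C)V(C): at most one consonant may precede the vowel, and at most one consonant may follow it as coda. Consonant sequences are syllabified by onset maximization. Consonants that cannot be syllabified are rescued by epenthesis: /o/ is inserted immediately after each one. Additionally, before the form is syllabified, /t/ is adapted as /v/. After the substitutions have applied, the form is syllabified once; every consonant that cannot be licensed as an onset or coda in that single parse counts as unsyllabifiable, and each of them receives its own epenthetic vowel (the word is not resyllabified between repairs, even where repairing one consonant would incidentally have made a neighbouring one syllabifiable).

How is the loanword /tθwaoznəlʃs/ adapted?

voθowaoznəlʃoso

Substitution: /t/ → /v/, giving /vθwaoznəlʃs/.
Under (C)V(C), the unsyllabifiable consonants are /v/, /θ/, /ʃ/, /s/ (at most one coda consonant is licensed; onsets are limited to one consonant).
Inserting the epenthetic vowel yields /v/ → /vo/, /θ/ → /θo/, /ʃ/ → /ʃo/, /s/ → /so/.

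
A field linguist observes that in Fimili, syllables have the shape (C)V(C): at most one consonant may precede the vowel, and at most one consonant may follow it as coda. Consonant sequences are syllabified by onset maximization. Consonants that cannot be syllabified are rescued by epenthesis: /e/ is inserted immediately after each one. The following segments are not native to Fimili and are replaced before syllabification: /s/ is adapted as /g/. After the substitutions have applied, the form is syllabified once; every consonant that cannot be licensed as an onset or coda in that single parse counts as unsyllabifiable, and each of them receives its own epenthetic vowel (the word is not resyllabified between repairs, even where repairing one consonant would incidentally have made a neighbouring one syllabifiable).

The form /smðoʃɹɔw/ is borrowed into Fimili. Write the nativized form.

gemeðoʃɹɔw

Substitution: /s/ → /g/, giving /gmðoʃɹɔw/.
The consonants /g/, /m/ cannot be parsed into a legal (C)V(C) syllable (at most one coda consonant is licensed; onsets are limited to one consonant).
Each unlicensed consonant becomes the onset of a new syllable: /g/ → /ge/, /m/ → /me/.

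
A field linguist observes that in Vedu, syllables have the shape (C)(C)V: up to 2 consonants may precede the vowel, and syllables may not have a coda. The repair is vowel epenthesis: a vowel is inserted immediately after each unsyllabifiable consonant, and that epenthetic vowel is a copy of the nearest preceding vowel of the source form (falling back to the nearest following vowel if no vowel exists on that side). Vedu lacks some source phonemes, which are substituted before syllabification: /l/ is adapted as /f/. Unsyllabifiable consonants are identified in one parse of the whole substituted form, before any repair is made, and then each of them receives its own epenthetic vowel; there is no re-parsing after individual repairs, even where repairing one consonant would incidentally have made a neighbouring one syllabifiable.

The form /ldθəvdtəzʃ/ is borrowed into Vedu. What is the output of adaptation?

fədθəvədtəzəʃə

Substitution: /l/ → /f/, giving /fdθəvdtəzʃ/.
Syllabifying with onset maximization leaves /f/, /v/, /z/, /ʃ/ stranded (no codas are permitted; onsets may contain at most 2 consonants).
Epenthesis after each stranded consonant: /f/ → /fə/, /v/ → /və/, /z/ → /zə/, /ʃ/ → /ʃə/.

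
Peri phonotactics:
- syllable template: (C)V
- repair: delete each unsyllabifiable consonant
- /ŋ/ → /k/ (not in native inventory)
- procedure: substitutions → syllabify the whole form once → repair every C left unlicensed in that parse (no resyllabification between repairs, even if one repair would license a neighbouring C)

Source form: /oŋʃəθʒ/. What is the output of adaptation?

Substitution: /ŋ/ → /k/, giving /okʃəθʒ/.
Under (C)V, the unsyllabifiable consonants are /k/, /θ/, /ʒ/ (no codas are permitted; onsets are limited to one consonant).
Deletion applies to /k/, /θ/, /ʒ/.

oʃə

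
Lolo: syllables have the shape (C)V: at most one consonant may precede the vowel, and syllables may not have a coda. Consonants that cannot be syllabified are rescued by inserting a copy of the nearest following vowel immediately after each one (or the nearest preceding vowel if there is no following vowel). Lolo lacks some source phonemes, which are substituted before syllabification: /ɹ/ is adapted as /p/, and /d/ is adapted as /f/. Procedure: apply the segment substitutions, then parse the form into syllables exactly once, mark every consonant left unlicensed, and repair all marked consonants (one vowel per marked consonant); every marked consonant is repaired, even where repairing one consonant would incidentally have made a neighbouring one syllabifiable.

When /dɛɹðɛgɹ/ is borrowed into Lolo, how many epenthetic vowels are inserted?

3

After substitution the input is /fɛpðɛgp/.
The unsyllabifiable consonants are /p/, /g/, /p/; each receives one epenthetic vowel.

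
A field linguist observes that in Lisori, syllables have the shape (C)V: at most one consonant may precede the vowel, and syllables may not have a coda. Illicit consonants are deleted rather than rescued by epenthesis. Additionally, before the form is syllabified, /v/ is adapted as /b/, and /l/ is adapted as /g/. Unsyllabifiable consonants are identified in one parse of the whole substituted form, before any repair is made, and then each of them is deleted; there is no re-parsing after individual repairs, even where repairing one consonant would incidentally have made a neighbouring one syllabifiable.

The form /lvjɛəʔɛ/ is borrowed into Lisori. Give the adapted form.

jɛəʔɛ

Substitution: /l/ → /g/, /v/ → /b/, giving /gbjɛəʔɛ/.
Syllabifying with onset maximization leaves /g/, /b/ stranded (no codas are permitted; onsets are limited to one consonant).
Each unlicensed consonant is deleted: /g/, /b/.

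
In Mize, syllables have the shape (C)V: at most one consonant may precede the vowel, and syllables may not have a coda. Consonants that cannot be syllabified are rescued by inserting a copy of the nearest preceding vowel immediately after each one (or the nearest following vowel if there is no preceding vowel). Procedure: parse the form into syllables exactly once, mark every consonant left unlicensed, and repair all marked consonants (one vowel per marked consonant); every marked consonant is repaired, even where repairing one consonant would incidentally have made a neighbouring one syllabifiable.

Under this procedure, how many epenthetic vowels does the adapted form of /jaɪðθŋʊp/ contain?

3

The unsyllabifiable consonants are /ð/, /θ/, /p/; each receives one epenthetic vowel.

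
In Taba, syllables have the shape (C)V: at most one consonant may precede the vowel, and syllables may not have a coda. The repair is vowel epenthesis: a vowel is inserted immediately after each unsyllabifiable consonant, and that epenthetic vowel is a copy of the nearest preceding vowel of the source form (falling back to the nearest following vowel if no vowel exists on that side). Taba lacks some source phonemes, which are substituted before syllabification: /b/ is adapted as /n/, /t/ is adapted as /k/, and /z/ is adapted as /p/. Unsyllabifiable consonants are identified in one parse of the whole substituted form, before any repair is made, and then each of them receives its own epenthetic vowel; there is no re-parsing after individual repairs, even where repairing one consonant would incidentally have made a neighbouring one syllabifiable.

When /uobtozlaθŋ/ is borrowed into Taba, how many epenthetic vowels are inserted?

4

After substitution the input is /uonkoplaθŋ/.
The unsyllabifiable consonants are /n/, /p/, /θ/, /ŋ/; each receives one epenthetic vowel.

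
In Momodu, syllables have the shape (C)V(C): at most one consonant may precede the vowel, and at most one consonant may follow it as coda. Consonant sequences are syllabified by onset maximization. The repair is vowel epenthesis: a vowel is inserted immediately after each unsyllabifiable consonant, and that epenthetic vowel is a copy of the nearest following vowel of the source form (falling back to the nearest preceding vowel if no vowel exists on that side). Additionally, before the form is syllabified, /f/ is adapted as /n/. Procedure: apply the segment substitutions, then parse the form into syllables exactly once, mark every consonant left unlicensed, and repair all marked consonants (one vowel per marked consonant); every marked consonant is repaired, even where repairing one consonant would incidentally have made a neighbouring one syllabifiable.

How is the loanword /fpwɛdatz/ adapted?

Substitution: /f/ → /n/, giving /npwɛdatz/.
Syllabifying with onset maximization leaves /n/, /p/, /z/ stranded (at most one coda consonant is licensed; onsets are limited to one consonant).
Each unlicensed consonant becomes the onset of a new syllable: /n/ → /nɛ/, /p/ → /pɛ/, /z/ → /za/.

nɛpɛwɛdatza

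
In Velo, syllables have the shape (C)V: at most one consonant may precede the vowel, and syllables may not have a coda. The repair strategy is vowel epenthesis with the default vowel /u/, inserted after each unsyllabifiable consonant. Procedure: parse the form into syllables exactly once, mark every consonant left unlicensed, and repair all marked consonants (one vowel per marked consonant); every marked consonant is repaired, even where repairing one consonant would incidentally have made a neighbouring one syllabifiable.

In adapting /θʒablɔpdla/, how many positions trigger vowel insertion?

4

The unsyllabifiable consonants are /θ/, /b/, /p/, /d/; each receives one epenthetic vowel.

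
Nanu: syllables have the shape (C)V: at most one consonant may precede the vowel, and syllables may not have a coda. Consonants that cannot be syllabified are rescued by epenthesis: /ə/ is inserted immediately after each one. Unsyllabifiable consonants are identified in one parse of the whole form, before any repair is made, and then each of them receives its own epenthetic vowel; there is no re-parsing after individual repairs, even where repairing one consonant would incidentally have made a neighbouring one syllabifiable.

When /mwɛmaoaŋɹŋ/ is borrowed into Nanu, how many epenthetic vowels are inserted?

4

The unsyllabifiable consonants are /m/, /ŋ/, /ɹ/, /ŋ/; each receives one epenthetic vowel.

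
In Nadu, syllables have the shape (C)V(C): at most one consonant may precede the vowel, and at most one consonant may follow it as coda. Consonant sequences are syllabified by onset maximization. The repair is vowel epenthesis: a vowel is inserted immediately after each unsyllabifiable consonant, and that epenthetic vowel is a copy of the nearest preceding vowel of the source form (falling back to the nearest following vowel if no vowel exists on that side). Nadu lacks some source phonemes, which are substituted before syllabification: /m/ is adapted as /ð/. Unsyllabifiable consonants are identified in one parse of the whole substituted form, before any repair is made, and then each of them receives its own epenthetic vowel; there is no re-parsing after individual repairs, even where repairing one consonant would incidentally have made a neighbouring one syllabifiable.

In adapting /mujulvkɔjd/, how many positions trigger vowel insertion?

After substitution the input is /ðujulvkɔjd/.
The unsyllabifiable consonants are /v/, /d/; each receives one epenthetic vowel.

2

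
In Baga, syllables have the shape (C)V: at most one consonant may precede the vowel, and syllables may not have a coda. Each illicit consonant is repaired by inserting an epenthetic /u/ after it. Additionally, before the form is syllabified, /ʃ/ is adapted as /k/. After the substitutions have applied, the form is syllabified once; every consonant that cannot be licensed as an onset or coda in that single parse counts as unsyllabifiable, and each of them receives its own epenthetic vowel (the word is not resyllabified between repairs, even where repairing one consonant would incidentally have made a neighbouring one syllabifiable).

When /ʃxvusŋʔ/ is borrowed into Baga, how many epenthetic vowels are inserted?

After substitution the input is /kxvusŋʔ/.
The unsyllabifiable consonants are /k/, /x/, /s/, /ŋ/, /ʔ/; each receives one epenthetic vowel.

5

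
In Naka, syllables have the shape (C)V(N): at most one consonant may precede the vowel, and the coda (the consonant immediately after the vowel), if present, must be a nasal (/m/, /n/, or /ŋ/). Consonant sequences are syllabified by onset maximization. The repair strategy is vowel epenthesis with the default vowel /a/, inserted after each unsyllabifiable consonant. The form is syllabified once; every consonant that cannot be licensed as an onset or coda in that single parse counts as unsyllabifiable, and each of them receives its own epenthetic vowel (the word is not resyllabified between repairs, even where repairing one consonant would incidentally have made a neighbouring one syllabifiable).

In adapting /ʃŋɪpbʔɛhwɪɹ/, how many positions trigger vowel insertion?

5

The unsyllabifiable consonants are /ʃ/, /p/, /b/, /h/, /ɹ/; each receives one epenthetic vowel.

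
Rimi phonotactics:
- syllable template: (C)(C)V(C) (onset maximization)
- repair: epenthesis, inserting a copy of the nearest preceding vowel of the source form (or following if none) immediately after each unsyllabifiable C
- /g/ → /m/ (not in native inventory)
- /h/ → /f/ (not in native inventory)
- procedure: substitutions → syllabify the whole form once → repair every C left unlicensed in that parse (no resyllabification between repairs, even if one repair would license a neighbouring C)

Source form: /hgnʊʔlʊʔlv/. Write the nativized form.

Substitution: /h/ → /f/, /g/ → /m/, giving /fmnʊʔlʊʔlv/.
The consonants /f/, /l/, /v/ cannot be parsed into a legal (C)(C)V(C) syllable (at most one coda consonant is licensed; onsets may contain at most 2 consonants).
Each unlicensed consonant becomes the onset of a new syllable: /f/ → /fʊ/, /l/ → /lʊ/, /v/ → /vʊ/.

fʊmnʊʔlʊʔlʊvʊ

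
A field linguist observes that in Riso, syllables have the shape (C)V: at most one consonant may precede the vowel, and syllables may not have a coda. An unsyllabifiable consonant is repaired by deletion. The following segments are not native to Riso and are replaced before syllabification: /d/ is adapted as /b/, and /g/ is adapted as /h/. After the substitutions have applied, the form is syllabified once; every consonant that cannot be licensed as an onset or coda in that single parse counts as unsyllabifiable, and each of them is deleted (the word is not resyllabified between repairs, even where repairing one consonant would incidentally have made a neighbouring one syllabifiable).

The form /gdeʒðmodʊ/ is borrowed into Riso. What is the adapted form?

bemobʊ

Substitution: /g/ → /h/, /d/ → /b/, giving /hbeʒðmobʊ/.
The consonants /h/, /ʒ/, /ð/ cannot be parsed into a legal (C)V syllable (no codas are permitted; onsets are limited to one consonant).
Deleting the stranded consonants removes /h/, /ʒ/, /ð/.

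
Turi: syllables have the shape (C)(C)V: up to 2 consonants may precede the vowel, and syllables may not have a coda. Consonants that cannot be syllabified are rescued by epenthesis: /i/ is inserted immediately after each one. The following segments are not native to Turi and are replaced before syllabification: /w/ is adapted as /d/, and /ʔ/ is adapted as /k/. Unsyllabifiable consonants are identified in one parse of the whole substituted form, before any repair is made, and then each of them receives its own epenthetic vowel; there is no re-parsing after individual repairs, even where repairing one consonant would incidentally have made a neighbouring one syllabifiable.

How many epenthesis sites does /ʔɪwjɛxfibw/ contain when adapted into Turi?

After substitution the input is /kɪdjɛxfibd/.
The unsyllabifiable consonants are /b/, /d/; each receives one epenthetic vowel.

2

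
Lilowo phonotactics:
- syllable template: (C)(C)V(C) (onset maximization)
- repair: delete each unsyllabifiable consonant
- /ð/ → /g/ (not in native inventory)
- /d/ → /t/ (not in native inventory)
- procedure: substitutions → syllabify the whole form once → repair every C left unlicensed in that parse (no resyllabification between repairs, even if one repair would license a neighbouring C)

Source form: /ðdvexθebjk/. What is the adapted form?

tvexθeb

Substitution: /ð/ → /g/, /d/ → /t/, giving /gtvexθebjk/.
Syllabifying with onset maximization leaves /g/, /j/, /k/ stranded (at most one coda consonant is licensed; onsets may contain at most 2 consonants).
Deletion applies to /g/, /j/, /k/.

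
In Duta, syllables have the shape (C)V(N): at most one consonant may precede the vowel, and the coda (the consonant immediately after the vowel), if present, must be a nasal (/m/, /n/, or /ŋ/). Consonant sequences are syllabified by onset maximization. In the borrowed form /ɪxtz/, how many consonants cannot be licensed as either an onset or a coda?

3

Syllabifying with onset maximization leaves /x/, /t/, /z/ stranded (only a nasal (/m/, /n/, or /ŋ/) is licensed in coda position; onsets are limited to one consonant).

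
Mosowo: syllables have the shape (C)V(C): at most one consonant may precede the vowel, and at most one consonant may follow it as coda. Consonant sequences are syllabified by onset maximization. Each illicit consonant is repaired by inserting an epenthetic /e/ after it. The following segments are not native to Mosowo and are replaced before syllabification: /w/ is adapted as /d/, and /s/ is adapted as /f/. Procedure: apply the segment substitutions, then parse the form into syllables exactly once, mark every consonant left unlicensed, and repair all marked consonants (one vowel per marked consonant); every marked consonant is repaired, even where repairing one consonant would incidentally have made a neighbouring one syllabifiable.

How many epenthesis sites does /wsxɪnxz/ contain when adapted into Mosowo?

4

After substitution the input is /dfxɪnxz/.
The unsyllabifiable consonants are /d/, /f/, /x/, /z/; each receives one epenthetic vowel.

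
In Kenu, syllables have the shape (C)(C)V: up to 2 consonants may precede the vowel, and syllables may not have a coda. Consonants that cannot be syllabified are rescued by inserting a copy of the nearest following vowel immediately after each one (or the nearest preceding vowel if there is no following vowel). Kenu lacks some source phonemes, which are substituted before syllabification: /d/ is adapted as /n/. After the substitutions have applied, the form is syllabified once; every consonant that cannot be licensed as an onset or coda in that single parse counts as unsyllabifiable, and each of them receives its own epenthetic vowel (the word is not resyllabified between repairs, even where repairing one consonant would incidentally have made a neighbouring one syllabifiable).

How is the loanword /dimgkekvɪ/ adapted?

nimegkekvɪ

Substitution: /d/ → /n/, giving /nimgkekvɪ/.
The consonants /m/ cannot be parsed into a legal (C)(C)V syllable (no codas are permitted; onsets may contain at most 2 consonants).
Each unlicensed consonant becomes the onset of a new syllable: /m/ → /me/.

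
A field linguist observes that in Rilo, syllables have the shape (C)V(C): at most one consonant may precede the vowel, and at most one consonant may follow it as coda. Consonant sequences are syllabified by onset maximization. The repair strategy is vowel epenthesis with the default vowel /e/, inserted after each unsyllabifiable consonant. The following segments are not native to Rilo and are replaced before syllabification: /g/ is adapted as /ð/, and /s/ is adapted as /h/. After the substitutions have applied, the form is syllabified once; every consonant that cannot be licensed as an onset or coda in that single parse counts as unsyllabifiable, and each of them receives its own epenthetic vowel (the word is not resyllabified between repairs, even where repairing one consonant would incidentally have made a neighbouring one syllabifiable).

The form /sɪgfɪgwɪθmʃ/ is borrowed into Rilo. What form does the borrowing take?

hɪðfɪðwɪθmeʃe

Substitution: /s/ → /h/, /g/ → /ð/, giving /hɪðfɪðwɪθmʃ/.
The consonants /m/, /ʃ/ cannot be parsed into a legal (C)V(C) syllable (at most one coda consonant is licensed; onsets are limited to one consonant).
Epenthesis after each stranded consonant: /m/ → /me/, /ʃ/ → /ʃe/.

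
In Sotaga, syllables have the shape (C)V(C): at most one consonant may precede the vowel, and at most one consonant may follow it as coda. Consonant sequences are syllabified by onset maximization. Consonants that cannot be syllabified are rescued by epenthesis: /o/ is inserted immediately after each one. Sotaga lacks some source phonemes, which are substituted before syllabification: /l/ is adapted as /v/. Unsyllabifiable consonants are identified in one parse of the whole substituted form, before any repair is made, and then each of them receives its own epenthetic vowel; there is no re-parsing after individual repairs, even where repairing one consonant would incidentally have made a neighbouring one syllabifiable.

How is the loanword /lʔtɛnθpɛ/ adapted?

Substitution: /l/ → /v/, giving /vʔtɛnθpɛ/.
Syllabifying with onset maximization leaves /v/, /ʔ/, /θ/ stranded (at most one coda consonant is licensed; onsets are limited to one consonant).
Inserting the epenthetic vowel yields /v/ → /vo/, /ʔ/ → /ʔo/, /θ/ → /θo/.

voʔotɛnθopɛ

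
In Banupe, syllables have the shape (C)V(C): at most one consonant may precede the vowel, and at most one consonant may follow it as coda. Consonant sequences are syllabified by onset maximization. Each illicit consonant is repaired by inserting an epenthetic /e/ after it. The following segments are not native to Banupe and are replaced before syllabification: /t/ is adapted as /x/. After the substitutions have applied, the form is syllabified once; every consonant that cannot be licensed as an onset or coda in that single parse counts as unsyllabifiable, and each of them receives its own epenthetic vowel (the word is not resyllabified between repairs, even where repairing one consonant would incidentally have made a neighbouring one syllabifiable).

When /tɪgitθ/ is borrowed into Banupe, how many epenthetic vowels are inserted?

1

After substitution the input is /xɪgixθ/.
The unsyllabifiable consonants are /θ/; each receives one epenthetic vowel.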